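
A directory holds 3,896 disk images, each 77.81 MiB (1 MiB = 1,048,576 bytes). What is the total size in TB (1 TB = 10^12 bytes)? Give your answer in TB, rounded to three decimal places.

0.318 TB

Total = 3,896 × 77.81 MiB = 303147.76 MiB
= 303147.76 × 1,048,576 bytes = 317,873,465,589.76 bytes
1 TB = 1,000,000,000,000 bytes
317,873,465,589.76 / 1,000,000,000,000 = 0.318 TB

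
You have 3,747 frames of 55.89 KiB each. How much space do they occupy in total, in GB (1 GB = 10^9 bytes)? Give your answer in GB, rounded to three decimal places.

Total = 3,747 × 55.89 KiB = 209419.83 KiB
= 209419.83 × 1,024 bytes = 214,445,905.92 bytes
1 GB = 1,000,000,000 bytes
214,445,905.92 / 1,000,000,000 = 0.214 GB

0.214 GB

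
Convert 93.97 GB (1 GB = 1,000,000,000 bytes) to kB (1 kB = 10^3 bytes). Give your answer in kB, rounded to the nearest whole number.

93.97 GB = 93.97 × 10^9 bytes = 93,970,000,000 bytes
1 kB = 10^3 bytes = 1,000 bytes
93,970,000,000 / 1,000 = 93,970,000 kB

93,970,000 kB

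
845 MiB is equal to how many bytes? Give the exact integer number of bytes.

845 × 1,048,576 = 886,046,720 bytes  (1 MiB = 2^20 bytes)

886,046,720 bytes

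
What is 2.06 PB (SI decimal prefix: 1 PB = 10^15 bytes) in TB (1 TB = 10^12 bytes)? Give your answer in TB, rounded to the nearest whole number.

2.06 PB = 2.06 × 10^15 bytes = 2,060,000,000,000,000 bytes
1 TB = 10^12 bytes = 1,000,000,000,000 bytes
2,060,000,000,000,000 / 1,000,000,000,000 = 2,060 TB

2,060 TB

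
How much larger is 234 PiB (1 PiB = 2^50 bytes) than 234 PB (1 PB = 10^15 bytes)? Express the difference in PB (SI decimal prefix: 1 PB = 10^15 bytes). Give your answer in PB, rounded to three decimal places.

29.461 PB

234 PiB = 234 × 1,125,899,906,842,624 = 263,460,578,201,174,016 bytes
234 PB = 234 × 1,000,000,000,000,000 = 234,000,000,000,000,000 bytes
difference = 29,460,578,201,174,016 bytes
29,460,578,201,174,016 / 1,000,000,000,000,000 = 29.461 PB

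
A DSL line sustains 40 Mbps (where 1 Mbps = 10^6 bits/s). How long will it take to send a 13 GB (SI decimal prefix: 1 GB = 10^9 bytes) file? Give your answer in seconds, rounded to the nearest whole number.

13 GB = 13,000,000,000 bytes = 104,000,000,000 bits
40 Mbps = 40,000,000 bits/s
time = 104,000,000,000 / 40,000,000 = 2,600 s

2,600 seconds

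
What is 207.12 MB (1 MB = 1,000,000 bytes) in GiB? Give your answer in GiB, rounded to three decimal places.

0.193 GiB

207.12 MB = 207.12 × 10^6 bytes = 207,120,000 bytes
1 GiB = 2^30 bytes = 1,073,741,824 bytes
207,120,000 / 1,073,741,824 = 0.193 GiB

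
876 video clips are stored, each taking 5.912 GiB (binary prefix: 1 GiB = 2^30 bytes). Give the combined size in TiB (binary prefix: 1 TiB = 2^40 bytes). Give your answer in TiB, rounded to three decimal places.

5.058 TiB

Total = 876 × 5.912 GiB = 5178.912 GiB
= 5178.912 × 1,073,741,824 bytes = 5,560,814,417,215.488 bytes
1 TiB = 1,099,511,627,776 bytes
5,560,814,417,215.488 / 1,099,511,627,776 = 5.058 TiB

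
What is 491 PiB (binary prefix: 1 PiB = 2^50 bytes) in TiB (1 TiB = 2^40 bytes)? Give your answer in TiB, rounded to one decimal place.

491 PiB = 491 × 2^50 bytes = 552,816,854,259,728,384 bytes
1 TiB = 1,099,511,627,776 bytes
552,816,854,259,728,384 / 1,099,511,627,776 = 502,784.0 TiB

502,784.0 TiB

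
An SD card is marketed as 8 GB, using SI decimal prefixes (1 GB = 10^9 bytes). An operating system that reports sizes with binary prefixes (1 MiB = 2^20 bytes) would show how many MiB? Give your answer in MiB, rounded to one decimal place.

7,629.4 MiB

8 GB × 1,000,000,000 bytes/GB = 8,000,000,000 bytes
1 MiB = 1,048,576 bytes
8,000,000,000 / 1,048,576 = 7,629.4 MiB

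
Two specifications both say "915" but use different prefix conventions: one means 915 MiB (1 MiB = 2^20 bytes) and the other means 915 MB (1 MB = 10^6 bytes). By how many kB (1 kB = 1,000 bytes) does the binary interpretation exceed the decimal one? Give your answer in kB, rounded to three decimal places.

44,447.040 kB

915 MiB = 915 × 1,048,576 = 959,447,040 bytes
915 MB = 915 × 1,000,000 = 915,000,000 bytes
difference = 44,447,040 bytes
44,447,040 / 1,000 = 44,447.040 kB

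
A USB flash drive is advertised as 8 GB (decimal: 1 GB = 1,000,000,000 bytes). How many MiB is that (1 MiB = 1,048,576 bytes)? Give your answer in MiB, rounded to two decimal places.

8 GB = 8 × 10^9 bytes = 8,000,000,000 bytes
1 MiB = 1,048,576 bytes
8,000,000,000 / 1,048,576 = 7,629.39 MiB

7,629.39 MiB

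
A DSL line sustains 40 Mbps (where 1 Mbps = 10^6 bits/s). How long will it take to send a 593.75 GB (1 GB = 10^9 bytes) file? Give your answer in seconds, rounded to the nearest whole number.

118,750 seconds

593.75 GB = 593,750,000,000 bytes = 4,750,000,000,000 bits
40 Mbps = 40,000,000 bits/s
time = 4,750,000,000,000 / 40,000,000 = 118,750 s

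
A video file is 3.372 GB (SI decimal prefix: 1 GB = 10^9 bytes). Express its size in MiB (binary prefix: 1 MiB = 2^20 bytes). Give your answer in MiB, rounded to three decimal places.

3.372 GB = 3.372 × 10^9 bytes = 3,372,000,000 bytes
1 MiB = 2^20 bytes = 1,048,576 bytes
3,372,000,000 / 1,048,576 = 3,215.790 MiB

3,215.790 MiB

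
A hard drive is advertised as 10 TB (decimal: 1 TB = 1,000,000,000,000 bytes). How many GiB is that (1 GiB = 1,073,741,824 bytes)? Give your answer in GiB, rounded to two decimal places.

10 TB = 10 × 10^12 bytes = 10,000,000,000,000 bytes
1 GiB = 1,073,741,824 bytes
10,000,000,000,000 / 1,073,741,824 = 9,313.23 GiB

9,313.23 GiB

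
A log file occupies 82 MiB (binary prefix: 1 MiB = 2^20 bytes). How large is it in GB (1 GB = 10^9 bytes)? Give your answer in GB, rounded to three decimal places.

0.086 GB

82 MiB = 82 × 2^20 bytes = 85,983,232 bytes
1 GB = 1,000,000,000 bytes
85,983,232 / 1,000,000,000 = 0.086 GB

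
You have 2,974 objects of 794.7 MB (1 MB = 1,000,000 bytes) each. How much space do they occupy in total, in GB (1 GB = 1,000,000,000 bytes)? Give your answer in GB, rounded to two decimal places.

Total = 2,974 × 794.7 MB = 2363437.8 MB
= 2363437.8 × 1,000,000 bytes = 2,363,437,800,000 bytes
1 GB = 1,000,000,000 bytes
2,363,437,800,000 / 1,000,000,000 = 2,363.44 GB

2,363.44 GB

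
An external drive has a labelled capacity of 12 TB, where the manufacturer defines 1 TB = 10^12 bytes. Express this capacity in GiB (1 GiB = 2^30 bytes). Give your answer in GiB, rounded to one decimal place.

11,175.9 GiB

12 TB = 12 × 10^12 bytes = 12,000,000,000,000 bytes
1 GiB = 2^30 bytes = 1,073,741,824 bytes
12,000,000,000,000 / 1,073,741,824 = 11,175.9 GiB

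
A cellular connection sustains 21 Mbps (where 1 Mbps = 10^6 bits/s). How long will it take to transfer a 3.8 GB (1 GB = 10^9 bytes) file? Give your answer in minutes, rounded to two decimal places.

24.13 minutes

3.8 GB = 3,800,000,000 bytes = 30,400,000,000 bits
21 Mbps = 21,000,000 bits/s
time = 30,400,000,000 / 21,000,000 = 1,447.619 s
1,447.619 s / 60 = 24.13 minutes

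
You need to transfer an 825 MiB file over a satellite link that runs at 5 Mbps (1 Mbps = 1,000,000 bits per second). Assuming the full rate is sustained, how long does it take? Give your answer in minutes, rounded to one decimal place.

825 MiB = 865,075,200 bytes = 6,920,601,600 bits
5 Mbps = 5,000,000 bits/s
time = 6,920,601,600 / 5,000,000 = 1,384.12 s
1,384.12 s / 60 = 23.1 minutes

23.1 minutes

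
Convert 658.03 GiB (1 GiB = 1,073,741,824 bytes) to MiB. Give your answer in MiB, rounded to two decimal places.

658.03 GiB × 1,073,741,824 bytes/GiB = 706,554,332,446.72 bytes
1 MiB = 2^20 bytes = 1,048,576 bytes
706,554,332,446.72 / 1,048,576 = 673,822.72 MiB

673,822.72 MiB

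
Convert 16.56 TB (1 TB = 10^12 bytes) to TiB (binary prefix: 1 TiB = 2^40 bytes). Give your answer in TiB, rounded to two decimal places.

15.06 TiB

16.56 TB × 1,000,000,000,000 bytes/TB = 16,560,000,000,000 bytes
1 TiB = 1,099,511,627,776 bytes
16,560,000,000,000 / 1,099,511,627,776 = 15.06 TiB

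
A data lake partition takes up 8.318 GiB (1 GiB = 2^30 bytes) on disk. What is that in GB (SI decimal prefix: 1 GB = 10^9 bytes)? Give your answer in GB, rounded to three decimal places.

8.931 GB

8.318 GiB = 8.318 × 2^30 bytes = 8,931,384,492.032 bytes
1 GB = 10^9 bytes = 1,000,000,000 bytes
8,931,384,492.032 / 1,000,000,000 = 8.931 GB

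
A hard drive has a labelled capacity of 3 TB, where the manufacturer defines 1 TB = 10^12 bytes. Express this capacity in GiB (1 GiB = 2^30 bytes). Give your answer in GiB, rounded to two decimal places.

2,793.97 GiB

3 TB = 3 × 10^12 bytes = 3,000,000,000,000 bytes
1 GiB = 1,073,741,824 bytes
3,000,000,000,000 / 1,073,741,824 = 2,793.97 GiB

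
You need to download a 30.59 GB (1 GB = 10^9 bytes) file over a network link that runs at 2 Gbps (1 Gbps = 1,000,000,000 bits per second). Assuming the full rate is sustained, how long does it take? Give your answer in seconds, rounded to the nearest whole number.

30.59 GB = 30,590,000,000 bytes = 244,720,000,000 bits
2 Gbps = 2,000,000,000 bits/s
time = 244,720,000,000 / 2,000,000,000 = 122 s

122 seconds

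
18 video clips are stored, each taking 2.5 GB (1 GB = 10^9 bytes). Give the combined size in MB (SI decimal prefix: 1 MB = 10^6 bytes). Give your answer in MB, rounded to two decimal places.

Total = 18 × 2.5 GB = 45 GB
= 45 × 1,000,000,000 bytes = 45,000,000,000 bytes
1 MB = 1,000,000 bytes
45,000,000,000 / 1,000,000 = 45,000.00 MB

45,000.00 MB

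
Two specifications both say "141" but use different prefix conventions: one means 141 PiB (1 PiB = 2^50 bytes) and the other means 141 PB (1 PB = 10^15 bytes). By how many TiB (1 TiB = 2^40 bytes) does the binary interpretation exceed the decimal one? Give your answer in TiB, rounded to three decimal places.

141 PiB = 141 × 1,125,899,906,842,624 = 158,751,886,864,809,984 bytes
141 PB = 141 × 1,000,000,000,000,000 = 141,000,000,000,000,000 bytes
difference = 17,751,886,864,809,984 bytes
17,751,886,864,809,984 / 1,099,511,627,776 = 16,145.247 TiB

16,145.247 TiB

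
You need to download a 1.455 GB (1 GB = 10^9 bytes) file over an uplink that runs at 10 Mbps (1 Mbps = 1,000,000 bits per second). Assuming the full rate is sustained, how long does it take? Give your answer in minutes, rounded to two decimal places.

19.40 minutes

1.455 GB = 1,455,000,000 bytes = 11,640,000,000 bits
10 Mbps = 10,000,000 bits/s
time = 11,640,000,000 / 10,000,000 = 1,164.000 s
1,164.000 s / 60 = 19.40 minutes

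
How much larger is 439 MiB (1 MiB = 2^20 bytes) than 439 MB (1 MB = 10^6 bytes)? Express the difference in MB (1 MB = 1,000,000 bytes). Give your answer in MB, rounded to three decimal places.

439 MiB = 439 × 1,048,576 = 460,324,864 bytes
439 MB = 439 × 1,000,000 = 439,000,000 bytes
difference = 21,324,864 bytes
21,324,864 / 1,000,000 = 21.325 MB

21.325 MB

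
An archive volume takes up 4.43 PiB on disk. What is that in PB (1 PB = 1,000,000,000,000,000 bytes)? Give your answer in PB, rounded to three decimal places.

4.43 PiB × 1,125,899,906,842,624 bytes/PiB = 4,987,736,587,312,824.32 bytes
1 PB = 10^15 bytes = 1,000,000,000,000,000 bytes
4,987,736,587,312,824.32 / 1,000,000,000,000,000 = 4.988 PB

4.988 PB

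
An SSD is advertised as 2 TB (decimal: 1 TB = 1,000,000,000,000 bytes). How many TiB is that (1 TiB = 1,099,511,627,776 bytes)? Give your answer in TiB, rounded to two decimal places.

1.82 TiB

2 TB = 2 × 10^12 bytes = 2,000,000,000,000 bytes
1 TiB = 2^40 bytes = 1,099,511,627,776 bytes
2,000,000,000,000 / 1,099,511,627,776 = 1.82 TiB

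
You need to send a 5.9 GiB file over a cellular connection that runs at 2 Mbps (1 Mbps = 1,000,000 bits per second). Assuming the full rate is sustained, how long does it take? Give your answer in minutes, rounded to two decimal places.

422.34 minutes

5.9 GiB = 6,335,076,761.6 bytes = 50,680,614,092.8 bits
2 Mbps = 2,000,000 bits/s
time = 50,680,614,092.8 / 2,000,000 = 25,340.307 s
25,340.307 s / 60 = 422.34 minutes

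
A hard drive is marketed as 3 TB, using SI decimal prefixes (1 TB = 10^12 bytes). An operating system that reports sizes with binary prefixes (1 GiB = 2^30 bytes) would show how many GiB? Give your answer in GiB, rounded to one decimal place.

2,794.0 GiB

3 TB = 3 × 10^12 bytes = 3,000,000,000,000 bytes
1 GiB = 1,073,741,824 bytes
3,000,000,000,000 / 1,073,741,824 = 2,794.0 GiB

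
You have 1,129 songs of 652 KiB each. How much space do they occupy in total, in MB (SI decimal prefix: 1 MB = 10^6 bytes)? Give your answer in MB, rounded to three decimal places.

753.775 MB

Total = 1,129 × 652 KiB = 736,108 KiB
= 736,108 × 1,024 bytes = 753,774,592 bytes
1 MB = 1,000,000 bytes
753,774,592 / 1,000,000 = 753.775 MB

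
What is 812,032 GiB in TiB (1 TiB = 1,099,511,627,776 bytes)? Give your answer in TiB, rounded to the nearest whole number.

812,032 GiB = 812,032 × 2^30 bytes = 871,912,720,826,368 bytes
1 TiB = 1,099,511,627,776 bytes
871,912,720,826,368 / 1,099,511,627,776 = 793 TiB

793 TiB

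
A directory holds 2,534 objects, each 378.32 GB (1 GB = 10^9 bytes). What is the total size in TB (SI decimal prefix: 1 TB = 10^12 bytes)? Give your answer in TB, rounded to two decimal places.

958.66 TB

Total = 2,534 × 378.32 GB = 958662.88 GB
= 958662.88 × 1,000,000,000 bytes = 958,662,880,000,000 bytes
1 TB = 1,000,000,000,000 bytes
958,662,880,000,000 / 1,000,000,000,000 = 958.66 TB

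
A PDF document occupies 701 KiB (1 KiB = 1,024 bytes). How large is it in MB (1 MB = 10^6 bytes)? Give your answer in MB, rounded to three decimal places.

701 KiB × 1,024 bytes/KiB = 717,824 bytes
1 MB = 10^6 bytes = 1,000,000 bytes
717,824 / 1,000,000 = 0.718 MB

0.718 MB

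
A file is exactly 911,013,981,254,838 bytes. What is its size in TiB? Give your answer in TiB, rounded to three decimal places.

828.562 TiB

911,013,981,254,838 bytes given.
1 TiB = 2^40 bytes = 1,099,511,627,776 bytes
911,013,981,254,838 / 1,099,511,627,776 = 828.562 TiB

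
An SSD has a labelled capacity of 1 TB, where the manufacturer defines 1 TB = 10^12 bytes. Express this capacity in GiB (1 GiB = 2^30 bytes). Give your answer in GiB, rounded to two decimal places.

1 TB = 1 × 10^12 bytes = 1,000,000,000,000 bytes
1 GiB = 1,073,741,824 bytes
1,000,000,000,000 / 1,073,741,824 = 931.32 GiB

931.32 GiB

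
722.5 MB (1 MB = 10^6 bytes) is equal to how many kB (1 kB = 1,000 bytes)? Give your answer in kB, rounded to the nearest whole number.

722,500 kB

722.5 MB = 722.5 × 10^6 bytes = 722,500,000 bytes
1 kB = 10^3 bytes = 1,000 bytes
722,500,000 / 1,000 = 722,500 kB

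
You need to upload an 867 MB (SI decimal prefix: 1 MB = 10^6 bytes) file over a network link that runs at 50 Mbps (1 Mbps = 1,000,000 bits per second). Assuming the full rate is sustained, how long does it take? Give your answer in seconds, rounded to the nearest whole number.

867 MB = 867,000,000 bytes = 6,936,000,000 bits
50 Mbps = 50,000,000 bits/s
time = 6,936,000,000 / 50,000,000 = 139 s

139 seconds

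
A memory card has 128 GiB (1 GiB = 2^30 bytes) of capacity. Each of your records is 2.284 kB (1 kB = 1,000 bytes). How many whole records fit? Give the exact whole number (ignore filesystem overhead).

60,174,673

Capacity: 128 GiB = 137,438,953,472 bytes
Per item: 2.284 kB = 2,284 bytes
⌊137,438,953,472 / 2,284⌋ = 60,174,673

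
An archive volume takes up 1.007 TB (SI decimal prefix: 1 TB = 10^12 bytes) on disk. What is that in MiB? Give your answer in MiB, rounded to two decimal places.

960,350.04 MiB

1.007 TB × 1,000,000,000,000 bytes/TB = 1,007,000,000,000 bytes
1 MiB = 2^20 bytes = 1,048,576 bytes
1,007,000,000,000 / 1,048,576 = 960,350.04 MiB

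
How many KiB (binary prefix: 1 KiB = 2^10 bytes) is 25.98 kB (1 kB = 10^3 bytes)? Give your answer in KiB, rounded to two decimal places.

25.37 KiB

25.98 kB = 25.98 × 10^3 bytes = 25,980 bytes
1 KiB = 1,024 bytes
25,980 / 1,024 = 25.37 KiB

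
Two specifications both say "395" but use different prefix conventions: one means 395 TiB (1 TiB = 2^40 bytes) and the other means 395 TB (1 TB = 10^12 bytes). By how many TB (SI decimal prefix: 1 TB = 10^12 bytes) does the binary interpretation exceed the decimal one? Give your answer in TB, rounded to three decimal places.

395 TiB = 395 × 1,099,511,627,776 = 434,307,092,971,520 bytes
395 TB = 395 × 1,000,000,000,000 = 395,000,000,000,000 bytes
difference = 39,307,092,971,520 bytes
39,307,092,971,520 / 1,000,000,000,000 = 39.307 TB

39.307 TB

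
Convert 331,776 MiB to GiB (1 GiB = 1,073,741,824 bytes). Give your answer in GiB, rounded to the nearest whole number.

324 GiB

331,776 MiB × 1,048,576 bytes/MiB = 347,892,350,976 bytes
1 GiB = 2^30 bytes = 1,073,741,824 bytes
347,892,350,976 / 1,073,741,824 = 324 GiB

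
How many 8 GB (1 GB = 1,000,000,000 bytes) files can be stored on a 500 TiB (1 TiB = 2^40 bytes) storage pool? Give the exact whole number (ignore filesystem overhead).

Capacity: 500 TiB = 549,755,813,888,000 bytes
Per item: 8 GB = 8,000,000,000 bytes
⌊549,755,813,888,000 / 8,000,000,000⌋ = 68,719

68,719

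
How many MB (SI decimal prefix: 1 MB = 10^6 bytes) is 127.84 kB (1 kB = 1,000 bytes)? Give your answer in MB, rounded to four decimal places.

127.84 kB = 127.84 × 10^3 bytes = 127,840 bytes
1 MB = 10^6 bytes = 1,000,000 bytes
127,840 / 1,000,000 = 0.1278 MB

0.1278 MB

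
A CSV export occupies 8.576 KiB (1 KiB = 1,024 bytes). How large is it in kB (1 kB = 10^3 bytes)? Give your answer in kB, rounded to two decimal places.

8.576 KiB = 8.576 × 2^10 bytes = 8,781.824 bytes
1 kB = 1,000 bytes
8,781.824 / 1,000 = 8.78 kB

8.78 kB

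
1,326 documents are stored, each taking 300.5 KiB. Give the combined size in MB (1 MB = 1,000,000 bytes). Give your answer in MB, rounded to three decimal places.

Total = 1,326 × 300.5 KiB = 398,463 KiB
= 398,463 × 1,024 bytes = 408,026,112 bytes
1 MB = 1,000,000 bytes
408,026,112 / 1,000,000 = 408.026 MB

408.026 MB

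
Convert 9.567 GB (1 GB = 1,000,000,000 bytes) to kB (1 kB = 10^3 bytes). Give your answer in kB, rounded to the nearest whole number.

9,567,000 kB

9.567 GB = 9.567 × 10^9 bytes = 9,567,000,000 bytes
1 kB = 10^3 bytes = 1,000 bytes
9,567,000,000 / 1,000 = 9,567,000 kB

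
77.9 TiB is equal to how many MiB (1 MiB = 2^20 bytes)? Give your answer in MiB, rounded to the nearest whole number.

81,684,070 MiB

77.9 TiB = 77.9 × 2^40 bytes = 85,651,955,803,750.4 bytes
1 MiB = 1,048,576 bytes
85,651,955,803,750.4 / 1,048,576 = 81,684,070 MiB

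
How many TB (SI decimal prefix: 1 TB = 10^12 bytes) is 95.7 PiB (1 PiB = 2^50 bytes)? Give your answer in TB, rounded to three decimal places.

95.7 PiB × 1,125,899,906,842,624 bytes/PiB = 107,748,621,084,839,116.8 bytes
1 TB = 1,000,000,000,000 bytes
107,748,621,084,839,116.8 / 1,000,000,000,000 = 107,748.621 TB

107,748.621 TB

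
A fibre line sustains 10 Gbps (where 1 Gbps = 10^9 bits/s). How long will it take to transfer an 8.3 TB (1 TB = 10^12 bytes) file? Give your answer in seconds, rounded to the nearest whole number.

6,640 seconds

8.3 TB = 8,300,000,000,000 bytes = 66,400,000,000,000 bits
10 Gbps = 10,000,000,000 bits/s
time = 66,400,000,000,000 / 10,000,000,000 = 6,640 s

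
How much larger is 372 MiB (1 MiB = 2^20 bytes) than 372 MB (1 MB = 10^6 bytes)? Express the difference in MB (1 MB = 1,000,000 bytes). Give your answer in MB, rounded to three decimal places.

372 MiB = 372 × 1,048,576 = 390,070,272 bytes
372 MB = 372 × 1,000,000 = 372,000,000 bytes
difference = 18,070,272 bytes
18,070,272 / 1,000,000 = 18.070 MB

18.070 MB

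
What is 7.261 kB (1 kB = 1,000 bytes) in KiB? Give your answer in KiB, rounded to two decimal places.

7.261 kB × 1,000 bytes/kB = 7,261 bytes
1 KiB = 1,024 bytes
7,261 / 1,024 = 7.09 KiB

7.09 KiB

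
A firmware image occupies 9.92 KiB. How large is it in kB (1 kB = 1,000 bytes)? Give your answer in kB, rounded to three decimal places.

9.92 KiB × 1,024 bytes/KiB = 10,158.08 bytes
1 kB = 1,000 bytes
10,158.08 / 1,000 = 10.158 kB

10.158 kB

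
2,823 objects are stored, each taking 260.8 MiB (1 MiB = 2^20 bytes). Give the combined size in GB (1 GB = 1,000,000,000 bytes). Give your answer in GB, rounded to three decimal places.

Total = 2,823 × 260.8 MiB = 736238.4 MiB
= 736238.4 × 1,048,576 bytes = 772,001,916,518.4 bytes
1 GB = 1,000,000,000 bytes
772,001,916,518.4 / 1,000,000,000 = 772.002 GB

772.002 GB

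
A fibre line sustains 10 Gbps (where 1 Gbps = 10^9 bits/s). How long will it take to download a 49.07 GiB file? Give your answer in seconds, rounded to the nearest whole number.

49.07 GiB = 52,688,511,303.68 bytes = 421,508,090,429.44 bits
10 Gbps = 10,000,000,000 bits/s
time = 421,508,090,429.44 / 10,000,000,000 = 42 s

42 seconds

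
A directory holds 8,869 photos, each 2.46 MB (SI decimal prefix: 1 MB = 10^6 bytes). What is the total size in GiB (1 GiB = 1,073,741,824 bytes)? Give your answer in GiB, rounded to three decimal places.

20.319 GiB

Total = 8,869 × 2.46 MB = 21817.74 MB
= 21817.74 × 1,000,000 bytes = 21,817,740,000 bytes
1 GiB = 1,073,741,824 bytes
21,817,740,000 / 1,073,741,824 = 20.319 GiB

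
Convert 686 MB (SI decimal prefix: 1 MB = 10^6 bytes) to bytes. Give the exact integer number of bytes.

686 × 1,000,000 = 686,000,000 bytes

686,000,000 bytes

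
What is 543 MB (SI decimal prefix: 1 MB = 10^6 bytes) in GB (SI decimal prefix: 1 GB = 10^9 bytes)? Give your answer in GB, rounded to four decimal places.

543 MB = 543 × 10^6 bytes = 543,000,000 bytes
1 GB = 10^9 bytes = 1,000,000,000 bytes
543,000,000 / 1,000,000,000 = 0.5430 GB

0.5430 GB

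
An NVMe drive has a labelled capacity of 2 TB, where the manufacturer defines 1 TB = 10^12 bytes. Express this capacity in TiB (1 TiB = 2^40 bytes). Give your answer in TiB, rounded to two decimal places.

1.82 TiB

2 TB = 2 × 10^12 bytes = 2,000,000,000,000 bytes
1 TiB = 1,099,511,627,776 bytes
2,000,000,000,000 / 1,099,511,627,776 = 1.82 TiB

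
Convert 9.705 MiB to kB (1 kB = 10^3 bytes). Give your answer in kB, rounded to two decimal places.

9.705 MiB = 9.705 × 2^20 bytes = 10,176,430.08 bytes
1 kB = 10^3 bytes = 1,000 bytes
10,176,430.08 / 1,000 = 10,176.43 kB

10,176.43 kB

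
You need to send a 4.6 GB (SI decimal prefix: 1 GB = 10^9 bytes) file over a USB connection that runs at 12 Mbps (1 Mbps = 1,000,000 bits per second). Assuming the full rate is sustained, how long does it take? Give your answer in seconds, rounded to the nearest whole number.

4.6 GB = 4,600,000,000 bytes = 36,800,000,000 bits
12 Mbps = 12,000,000 bits/s
time = 36,800,000,000 / 12,000,000 = 3,067 s

3,067 seconds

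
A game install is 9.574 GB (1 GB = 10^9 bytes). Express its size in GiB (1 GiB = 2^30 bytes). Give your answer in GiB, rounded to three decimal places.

8.916 GiB

9.574 GB = 9.574 × 10^9 bytes = 9,574,000,000 bytes
1 GiB = 1,073,741,824 bytes
9,574,000,000 / 1,073,741,824 = 8.916 GiB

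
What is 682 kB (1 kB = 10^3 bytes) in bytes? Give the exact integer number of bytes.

682 × 1,000 = 682,000 bytes  (1 kB = 10^3 bytes)

682,000 bytes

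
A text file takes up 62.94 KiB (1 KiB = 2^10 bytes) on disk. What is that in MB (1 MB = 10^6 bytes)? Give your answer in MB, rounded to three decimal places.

62.94 KiB = 62.94 × 2^10 bytes = 64,450.56 bytes
1 MB = 1,000,000 bytes
64,450.56 / 1,000,000 = 0.064 MB

0.064 MB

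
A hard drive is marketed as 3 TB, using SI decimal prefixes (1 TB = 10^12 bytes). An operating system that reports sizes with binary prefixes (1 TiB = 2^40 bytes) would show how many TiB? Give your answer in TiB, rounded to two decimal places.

2.73 TiB

3 TB = 3 × 10^12 bytes = 3,000,000,000,000 bytes
1 TiB = 2^40 bytes = 1,099,511,627,776 bytes
3,000,000,000,000 / 1,099,511,627,776 = 2.73 TiB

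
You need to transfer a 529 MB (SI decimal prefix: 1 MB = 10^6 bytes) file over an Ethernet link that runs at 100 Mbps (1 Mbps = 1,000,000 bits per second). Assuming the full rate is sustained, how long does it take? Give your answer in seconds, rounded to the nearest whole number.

529 MB = 529,000,000 bytes = 4,232,000,000 bits
100 Mbps = 100,000,000 bits/s
time = 4,232,000,000 / 100,000,000 = 42 s

42 seconds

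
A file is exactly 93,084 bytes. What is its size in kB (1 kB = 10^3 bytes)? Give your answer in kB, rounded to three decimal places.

93.084 kB

93,084 bytes given.
1 kB = 10^3 bytes = 1,000 bytes
93,084 / 1,000 = 93.084 kB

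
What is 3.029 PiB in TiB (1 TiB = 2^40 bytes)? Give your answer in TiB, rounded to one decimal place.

3.029 PiB × 1,125,899,906,842,624 bytes/PiB = 3,410,350,817,826,308.096 bytes
1 TiB = 2^40 bytes = 1,099,511,627,776 bytes
3,410,350,817,826,308.096 / 1,099,511,627,776 = 3,101.7 TiB

3,101.7 TiB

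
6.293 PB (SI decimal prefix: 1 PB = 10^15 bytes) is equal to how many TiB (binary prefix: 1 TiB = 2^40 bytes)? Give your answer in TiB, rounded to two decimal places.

5,723.45 TiB

6.293 PB = 6.293 × 10^15 bytes = 6,293,000,000,000,000 bytes
1 TiB = 1,099,511,627,776 bytes
6,293,000,000,000,000 / 1,099,511,627,776 = 5,723.45 TiB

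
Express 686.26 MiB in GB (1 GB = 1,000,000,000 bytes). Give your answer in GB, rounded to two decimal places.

0.72 GB

686.26 MiB = 686.26 × 2^20 bytes = 719,595,765.76 bytes
1 GB = 1,000,000,000 bytes
719,595,765.76 / 1,000,000,000 = 0.72 GB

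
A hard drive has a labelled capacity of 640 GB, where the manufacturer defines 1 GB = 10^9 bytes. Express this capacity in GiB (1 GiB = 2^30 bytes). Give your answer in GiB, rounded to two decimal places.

640 GB = 640 × 10^9 bytes = 640,000,000,000 bytes
1 GiB = 1,073,741,824 bytes
640,000,000,000 / 1,073,741,824 = 596.05 GiB

596.05 GiB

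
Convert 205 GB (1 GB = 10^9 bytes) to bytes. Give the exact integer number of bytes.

205 × 1,000,000,000 = 205,000,000,000 bytes  (1 GB = 10^9 bytes)

205,000,000,000 bytes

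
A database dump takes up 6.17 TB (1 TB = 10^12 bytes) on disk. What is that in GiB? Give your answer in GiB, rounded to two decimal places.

6.17 TB × 1,000,000,000,000 bytes/TB = 6,170,000,000,000 bytes
1 GiB = 1,073,741,824 bytes
6,170,000,000,000 / 1,073,741,824 = 5,746.26 GiB

5,746.26 GiB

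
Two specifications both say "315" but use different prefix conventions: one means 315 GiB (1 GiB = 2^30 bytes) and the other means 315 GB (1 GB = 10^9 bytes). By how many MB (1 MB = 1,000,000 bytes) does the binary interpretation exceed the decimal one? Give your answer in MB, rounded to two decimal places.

315 GiB = 315 × 1,073,741,824 = 338,228,674,560 bytes
315 GB = 315 × 1,000,000,000 = 315,000,000,000 bytes
difference = 23,228,674,560 bytes
23,228,674,560 / 1,000,000 = 23,228.67 MB

23,228.67 MB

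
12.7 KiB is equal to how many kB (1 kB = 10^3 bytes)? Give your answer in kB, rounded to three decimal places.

12.7 KiB = 12.7 × 2^10 bytes = 13,004.8 bytes
1 kB = 1,000 bytes
13,004.8 / 1,000 = 13.005 kB

13.005 kB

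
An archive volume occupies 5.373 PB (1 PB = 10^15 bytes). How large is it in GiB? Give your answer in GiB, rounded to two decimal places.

5.373 PB = 5.373 × 10^15 bytes = 5,373,000,000,000,000 bytes
1 GiB = 2^30 bytes = 1,073,741,824 bytes
5,373,000,000,000,000 / 1,073,741,824 = 5,003,996.19 GiB

5,003,996.19 GiB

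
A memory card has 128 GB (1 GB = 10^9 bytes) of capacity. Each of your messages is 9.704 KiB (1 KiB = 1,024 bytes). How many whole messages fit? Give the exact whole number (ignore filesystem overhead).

Capacity: 128 GB = 128,000,000,000 bytes
Per item: 9.704 KiB = 9,936.896 bytes
⌊128,000,000,000 / 9,936.896⌋ = 12,881,286

12,881,286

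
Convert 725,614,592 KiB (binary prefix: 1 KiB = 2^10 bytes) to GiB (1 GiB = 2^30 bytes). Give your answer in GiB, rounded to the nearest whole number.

692 GiB

725,614,592 KiB = 725,614,592 × 2^10 bytes = 743,029,342,208 bytes
1 GiB = 2^30 bytes = 1,073,741,824 bytes
743,029,342,208 / 1,073,741,824 = 692 GiB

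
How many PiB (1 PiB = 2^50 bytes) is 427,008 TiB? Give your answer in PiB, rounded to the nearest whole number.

417 PiB

427,008 TiB = 427,008 × 2^40 bytes = 469,500,261,153,374,208 bytes
1 PiB = 2^50 bytes = 1,125,899,906,842,624 bytes
469,500,261,153,374,208 / 1,125,899,906,842,624 = 417 PiB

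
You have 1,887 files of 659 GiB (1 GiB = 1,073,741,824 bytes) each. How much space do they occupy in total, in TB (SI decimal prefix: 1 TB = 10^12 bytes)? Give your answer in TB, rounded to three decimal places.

Total = 1,887 × 659 GiB = 1,243,533 GiB
= 1,243,533 × 1,073,741,824 bytes = 1,335,233,391,624,192 bytes
1 TB = 1,000,000,000,000 bytes
1,335,233,391,624,192 / 1,000,000,000,000 = 1,335.233 TB

1,335.233 TB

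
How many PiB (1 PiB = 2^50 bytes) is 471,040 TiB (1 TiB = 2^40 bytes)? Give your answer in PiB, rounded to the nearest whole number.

460 PiB

471,040 TiB × 1,099,511,627,776 bytes/TiB = 517,913,957,147,607,040 bytes
1 PiB = 2^50 bytes = 1,125,899,906,842,624 bytes
517,913,957,147,607,040 / 1,125,899,906,842,624 = 460 PiB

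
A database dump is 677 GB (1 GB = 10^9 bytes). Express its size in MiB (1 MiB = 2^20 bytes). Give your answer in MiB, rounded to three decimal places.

645,637.512 MiB

677 GB × 1,000,000,000 bytes/GB = 677,000,000,000 bytes
1 MiB = 2^20 bytes = 1,048,576 bytes
677,000,000,000 / 1,048,576 = 645,637.512 MiB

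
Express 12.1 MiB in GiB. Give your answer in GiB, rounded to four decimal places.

12.1 MiB = 12.1 × 2^20 bytes = 12,687,769.6 bytes
1 GiB = 1,073,741,824 bytes
12,687,769.6 / 1,073,741,824 = 0.0118 GiB

0.0118 GiB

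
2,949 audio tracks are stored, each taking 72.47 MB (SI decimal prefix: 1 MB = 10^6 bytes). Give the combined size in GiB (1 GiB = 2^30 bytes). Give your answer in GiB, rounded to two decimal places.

199.04 GiB

Total = 2,949 × 72.47 MB = 213714.03 MB
= 213714.03 × 1,000,000 bytes = 213,714,030,000 bytes
1 GiB = 1,073,741,824 bytes
213,714,030,000 / 1,073,741,824 = 199.04 GiB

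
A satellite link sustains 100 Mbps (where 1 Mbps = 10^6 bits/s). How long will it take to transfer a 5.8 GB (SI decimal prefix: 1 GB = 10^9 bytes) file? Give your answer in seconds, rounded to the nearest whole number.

5.8 GB = 5,800,000,000 bytes = 46,400,000,000 bits
100 Mbps = 100,000,000 bits/s
time = 46,400,000,000 / 100,000,000 = 464 s

464 seconds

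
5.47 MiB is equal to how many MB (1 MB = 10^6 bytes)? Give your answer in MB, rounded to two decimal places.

5.74 MB

5.47 MiB = 5.47 × 2^20 bytes = 5,735,710.72 bytes
1 MB = 10^6 bytes = 1,000,000 bytes
5,735,710.72 / 1,000,000 = 5.74 MB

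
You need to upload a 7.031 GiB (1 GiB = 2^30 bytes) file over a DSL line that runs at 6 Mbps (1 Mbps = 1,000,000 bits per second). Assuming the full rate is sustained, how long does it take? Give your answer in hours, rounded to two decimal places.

7.031 GiB = 7,549,478,764.544 bytes = 60,395,830,116.352 bits
6 Mbps = 6,000,000 bits/s
time = 60,395,830,116.352 / 6,000,000 = 10,065.9717 s
10,065.9717 s / 3600 = 2.80 hours

2.80 hours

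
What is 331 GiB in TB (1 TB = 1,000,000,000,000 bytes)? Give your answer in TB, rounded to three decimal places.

331 GiB × 1,073,741,824 bytes/GiB = 355,408,543,744 bytes
1 TB = 1,000,000,000,000 bytes
355,408,543,744 / 1,000,000,000,000 = 0.355 TB

0.355 TB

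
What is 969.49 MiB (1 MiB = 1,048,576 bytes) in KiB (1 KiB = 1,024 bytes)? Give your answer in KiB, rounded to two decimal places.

992,757.76 KiB

969.49 MiB × 1,048,576 bytes/MiB = 1,016,583,946.24 bytes
1 KiB = 2^10 bytes = 1,024 bytes
1,016,583,946.24 / 1,024 = 992,757.76 KiB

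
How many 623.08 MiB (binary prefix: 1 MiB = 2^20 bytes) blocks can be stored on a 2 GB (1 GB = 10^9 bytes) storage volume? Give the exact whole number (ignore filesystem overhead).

3

Capacity: 2 GB = 2,000,000,000 bytes
Per item: 623.08 MiB = 653,346,734.08 bytes
⌊2,000,000,000 / 653,346,734.08⌋ = 3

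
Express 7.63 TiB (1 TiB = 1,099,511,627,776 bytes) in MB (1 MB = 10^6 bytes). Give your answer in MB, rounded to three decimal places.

8,389,273.720 MB

7.63 TiB = 7.63 × 2^40 bytes = 8,389,273,719,930.88 bytes
1 MB = 10^6 bytes = 1,000,000 bytes
8,389,273,719,930.88 / 1,000,000 = 8,389,273.720 MB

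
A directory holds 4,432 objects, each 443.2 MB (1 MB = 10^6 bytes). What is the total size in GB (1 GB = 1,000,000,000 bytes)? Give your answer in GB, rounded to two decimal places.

Total = 4,432 × 443.2 MB = 1964262.4 MB
= 1964262.4 × 1,000,000 bytes = 1,964,262,400,000 bytes
1 GB = 1,000,000,000 bytes
1,964,262,400,000 / 1,000,000,000 = 1,964.26 GB

1,964.26 GB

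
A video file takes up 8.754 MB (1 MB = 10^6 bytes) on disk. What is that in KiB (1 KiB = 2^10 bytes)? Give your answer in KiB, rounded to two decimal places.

8.754 MB × 1,000,000 bytes/MB = 8,754,000 bytes
1 KiB = 1,024 bytes
8,754,000 / 1,024 = 8,548.83 KiB

8,548.83 KiB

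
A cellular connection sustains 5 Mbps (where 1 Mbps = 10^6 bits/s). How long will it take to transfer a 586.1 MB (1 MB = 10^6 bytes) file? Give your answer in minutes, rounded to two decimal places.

586.1 MB = 586,100,000 bytes = 4,688,800,000 bits
5 Mbps = 5,000,000 bits/s
time = 4,688,800,000 / 5,000,000 = 937.760 s
937.760 s / 60 = 15.63 minutes

15.63 minutes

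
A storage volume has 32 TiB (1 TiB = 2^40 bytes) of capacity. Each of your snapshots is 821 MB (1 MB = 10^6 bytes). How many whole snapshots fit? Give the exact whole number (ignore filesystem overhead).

Capacity: 32 TiB = 35,184,372,088,832 bytes
Per item: 821 MB = 821,000,000 bytes
⌊35,184,372,088,832 / 821,000,000⌋ = 42,855

42,855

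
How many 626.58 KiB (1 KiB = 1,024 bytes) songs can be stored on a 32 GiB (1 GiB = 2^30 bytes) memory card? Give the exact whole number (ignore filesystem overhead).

Capacity: 32 GiB = 34,359,738,368 bytes
Per item: 626.58 KiB = 641,617.92 bytes
⌊34,359,738,368 / 641,617.92⌋ = 53,551

53,551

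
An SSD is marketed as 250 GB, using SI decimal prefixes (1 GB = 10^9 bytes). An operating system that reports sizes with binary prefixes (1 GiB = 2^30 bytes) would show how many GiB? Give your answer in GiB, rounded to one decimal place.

232.8 GiB

250 GB × 1,000,000,000 bytes/GB = 250,000,000,000 bytes
1 GiB = 1,073,741,824 bytes
250,000,000,000 / 1,073,741,824 = 232.8 GiB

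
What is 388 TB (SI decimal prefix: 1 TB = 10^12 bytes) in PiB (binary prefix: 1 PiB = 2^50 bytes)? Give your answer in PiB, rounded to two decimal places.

0.34 PiB

388 TB × 1,000,000,000,000 bytes/TB = 388,000,000,000,000 bytes
1 PiB = 2^50 bytes = 1,125,899,906,842,624 bytes
388,000,000,000,000 / 1,125,899,906,842,624 = 0.34 PiB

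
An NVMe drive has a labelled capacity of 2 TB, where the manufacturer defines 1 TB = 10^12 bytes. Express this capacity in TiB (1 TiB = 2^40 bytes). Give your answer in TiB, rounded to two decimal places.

1.82 TiB

2 TB = 2 × 10^12 bytes = 2,000,000,000,000 bytes
1 TiB = 1,099,511,627,776 bytes
2,000,000,000,000 / 1,099,511,627,776 = 1.82 TiB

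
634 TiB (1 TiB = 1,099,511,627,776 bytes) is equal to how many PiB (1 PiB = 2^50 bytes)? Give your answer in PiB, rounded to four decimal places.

0.6191 PiB

634 TiB = 634 × 2^40 bytes = 697,090,372,009,984 bytes
1 PiB = 2^50 bytes = 1,125,899,906,842,624 bytes
697,090,372,009,984 / 1,125,899,906,842,624 = 0.6191 PiB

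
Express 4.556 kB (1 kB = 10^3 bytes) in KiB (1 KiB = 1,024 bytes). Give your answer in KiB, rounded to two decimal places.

4.45 KiB

4.556 kB = 4.556 × 10^3 bytes = 4,556 bytes
1 KiB = 1,024 bytes
4,556 / 1,024 = 4.45 KiB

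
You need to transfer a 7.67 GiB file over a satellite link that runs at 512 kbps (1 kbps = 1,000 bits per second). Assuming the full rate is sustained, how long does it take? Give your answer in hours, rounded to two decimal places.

35.74 hours

7.67 GiB = 8,235,599,790.08 bytes = 65,884,798,320.64 bits
512 kbps = 512,000 bits/s
time = 65,884,798,320.64 / 512,000 = 128,681.2467 s
128,681.2467 s / 3600 = 35.74 hours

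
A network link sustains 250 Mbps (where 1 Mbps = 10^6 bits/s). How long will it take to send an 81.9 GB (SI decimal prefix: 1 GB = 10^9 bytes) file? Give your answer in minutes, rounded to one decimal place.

81.9 GB = 81,900,000,000 bytes = 655,200,000,000 bits
250 Mbps = 250,000,000 bits/s
time = 655,200,000,000 / 250,000,000 = 2,620.80 s
2,620.80 s / 60 = 43.7 minutes

43.7 minutes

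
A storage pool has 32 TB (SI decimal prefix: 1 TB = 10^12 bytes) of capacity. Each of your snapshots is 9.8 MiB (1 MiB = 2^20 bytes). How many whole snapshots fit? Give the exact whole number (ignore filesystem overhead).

Capacity: 32 TB = 32,000,000,000,000 bytes
Per item: 9.8 MiB = 10,276,044.8 bytes
⌊32,000,000,000,000 / 10,276,044.8⌋ = 3,114,038

3,114,038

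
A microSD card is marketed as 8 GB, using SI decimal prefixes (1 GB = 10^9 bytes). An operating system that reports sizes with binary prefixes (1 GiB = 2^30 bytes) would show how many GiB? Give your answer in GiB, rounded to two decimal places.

7.45 GiB

8 GB = 8 × 10^9 bytes = 8,000,000,000 bytes
1 GiB = 1,073,741,824 bytes
8,000,000,000 / 1,073,741,824 = 7.45 GiB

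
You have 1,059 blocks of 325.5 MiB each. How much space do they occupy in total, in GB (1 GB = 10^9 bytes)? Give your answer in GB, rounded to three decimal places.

Total = 1,059 × 325.5 MiB = 344704.5 MiB
= 344704.5 × 1,048,576 bytes = 361,448,865,792 bytes
1 GB = 1,000,000,000 bytes
361,448,865,792 / 1,000,000,000 = 361.449 GB

361.449 GB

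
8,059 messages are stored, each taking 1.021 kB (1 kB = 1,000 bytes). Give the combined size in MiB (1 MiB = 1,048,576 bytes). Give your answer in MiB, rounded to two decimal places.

7.85 MiB

Total = 8,059 × 1.021 kB = 8228.239 kB
= 8228.239 × 1,000 bytes = 8,228,239 bytes
1 MiB = 1,048,576 bytes
8,228,239 / 1,048,576 = 7.85 MiB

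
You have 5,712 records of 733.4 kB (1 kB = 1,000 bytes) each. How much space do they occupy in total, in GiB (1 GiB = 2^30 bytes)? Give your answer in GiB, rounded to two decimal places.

3.90 GiB

Total = 5,712 × 733.4 kB = 4189180.8 kB
= 4189180.8 × 1,000 bytes = 4,189,180,800 bytes
1 GiB = 1,073,741,824 bytes
4,189,180,800 / 1,073,741,824 = 3.90 GiB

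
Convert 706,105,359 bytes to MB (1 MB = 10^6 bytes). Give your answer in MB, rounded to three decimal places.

706,105,359 bytes given.
1 MB = 1,000,000 bytes
706,105,359 / 1,000,000 = 706.105 MB

706.105 MB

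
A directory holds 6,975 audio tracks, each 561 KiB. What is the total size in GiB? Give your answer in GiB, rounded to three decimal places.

3.732 GiB

Total = 6,975 × 561 KiB = 3,912,975 KiB
= 3,912,975 × 1,024 bytes = 4,006,886,400 bytes
1 GiB = 1,073,741,824 bytes
4,006,886,400 / 1,073,741,824 = 3.732 GiB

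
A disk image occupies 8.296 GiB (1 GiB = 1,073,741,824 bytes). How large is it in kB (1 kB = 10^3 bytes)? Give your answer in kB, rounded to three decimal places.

8,907,762.172 kB

8.296 GiB × 1,073,741,824 bytes/GiB = 8,907,762,171.904 bytes
1 kB = 1,000 bytes
8,907,762,171.904 / 1,000 = 8,907,762.172 kB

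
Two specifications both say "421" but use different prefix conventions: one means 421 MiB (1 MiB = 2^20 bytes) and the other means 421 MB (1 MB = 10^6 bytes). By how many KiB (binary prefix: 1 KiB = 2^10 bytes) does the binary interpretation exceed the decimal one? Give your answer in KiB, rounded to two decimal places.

19,971.19 KiB

421 MiB = 421 × 1,048,576 = 441,450,496 bytes
421 MB = 421 × 1,000,000 = 421,000,000 bytes
difference = 20,450,496 bytes
20,450,496 / 1,024 = 19,971.19 KiB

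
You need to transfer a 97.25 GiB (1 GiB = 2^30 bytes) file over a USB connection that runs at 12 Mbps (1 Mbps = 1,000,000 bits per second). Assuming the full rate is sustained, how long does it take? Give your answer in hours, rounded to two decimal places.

19.34 hours

97.25 GiB = 104,421,392,384 bytes = 835,371,139,072 bits
12 Mbps = 12,000,000 bits/s
time = 835,371,139,072 / 12,000,000 = 69,614.2616 s
69,614.2616 s / 3600 = 19.34 hours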